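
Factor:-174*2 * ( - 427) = 2^2*3^1 * 7^1 * 29^1*61^1 = 148596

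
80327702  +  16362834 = 96690536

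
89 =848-759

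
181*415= 75115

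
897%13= 0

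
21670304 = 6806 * 3184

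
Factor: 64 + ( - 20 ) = 44 = 2^2 * 11^1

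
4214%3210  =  1004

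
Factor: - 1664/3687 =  - 2^7*3^( - 1)*13^1 * 1229^ ( - 1 )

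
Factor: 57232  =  2^4*7^2  *73^1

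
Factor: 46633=46633^1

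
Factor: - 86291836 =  - 2^2*3677^1*5867^1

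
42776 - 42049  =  727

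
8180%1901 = 576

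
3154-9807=-6653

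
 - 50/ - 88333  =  50/88333=0.00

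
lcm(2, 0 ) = 0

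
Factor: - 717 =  - 3^1*239^1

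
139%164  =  139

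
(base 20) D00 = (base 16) 1450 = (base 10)5200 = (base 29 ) 659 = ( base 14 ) 1c76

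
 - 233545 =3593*( - 65)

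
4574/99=46 + 20/99 = 46.20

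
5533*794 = 4393202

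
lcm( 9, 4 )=36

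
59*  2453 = 144727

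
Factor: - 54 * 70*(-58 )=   2^3*3^3*5^1*7^1*29^1 = 219240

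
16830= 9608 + 7222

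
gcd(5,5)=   5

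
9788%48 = 44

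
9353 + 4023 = 13376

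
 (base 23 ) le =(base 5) 3442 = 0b111110001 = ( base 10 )497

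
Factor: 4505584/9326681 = 2^4*7^(-1)*13^( - 1)*19^1*113^( - 1)*907^( - 1)*14821^1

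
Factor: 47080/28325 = 856/515=2^3*5^(-1)*103^( - 1 )*107^1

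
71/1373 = 71/1373 = 0.05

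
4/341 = 4/341  =  0.01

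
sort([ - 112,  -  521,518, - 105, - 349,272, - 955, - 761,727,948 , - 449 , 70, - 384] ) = [ - 955,  -  761, - 521,-449,-384,-349,  -  112, - 105 , 70,272,518,727,948 ] 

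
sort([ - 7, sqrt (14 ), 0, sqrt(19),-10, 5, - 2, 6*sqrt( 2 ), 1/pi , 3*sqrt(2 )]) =[ - 10, - 7,-2,0, 1/pi,sqrt ( 14), 3*sqrt( 2),sqrt( 19) , 5,6*sqrt( 2 )]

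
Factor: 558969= 3^1*23^1*8101^1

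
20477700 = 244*83925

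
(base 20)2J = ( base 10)59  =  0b111011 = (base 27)25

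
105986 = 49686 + 56300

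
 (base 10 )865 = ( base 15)3ca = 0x361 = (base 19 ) 27a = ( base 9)1161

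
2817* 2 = 5634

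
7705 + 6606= 14311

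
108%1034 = 108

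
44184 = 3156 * 14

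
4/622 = 2/311  =  0.01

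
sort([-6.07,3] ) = [ - 6.07, 3] 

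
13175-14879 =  - 1704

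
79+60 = 139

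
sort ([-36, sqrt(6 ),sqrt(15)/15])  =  [ - 36,  sqrt( 15 ) /15,sqrt ( 6 )]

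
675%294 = 87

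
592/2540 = 148/635= 0.23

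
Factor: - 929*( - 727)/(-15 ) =-3^( - 1)*5^ ( - 1)*727^1*929^1 = - 675383/15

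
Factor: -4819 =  - 61^1 * 79^1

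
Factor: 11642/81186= 3^( - 1)*7^( - 1 )*1933^ ( -1)*5821^1 = 5821/40593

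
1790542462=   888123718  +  902418744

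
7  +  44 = 51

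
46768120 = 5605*8344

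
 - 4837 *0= 0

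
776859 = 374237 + 402622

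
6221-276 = 5945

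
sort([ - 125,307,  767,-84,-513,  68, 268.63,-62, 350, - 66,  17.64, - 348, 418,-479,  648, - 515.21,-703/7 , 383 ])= [ - 515.21,-513, - 479,-348,-125,  -  703/7,-84, - 66, - 62,17.64,68, 268.63, 307,350 , 383 , 418, 648, 767]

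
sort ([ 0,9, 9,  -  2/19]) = [ - 2/19, 0 , 9,9]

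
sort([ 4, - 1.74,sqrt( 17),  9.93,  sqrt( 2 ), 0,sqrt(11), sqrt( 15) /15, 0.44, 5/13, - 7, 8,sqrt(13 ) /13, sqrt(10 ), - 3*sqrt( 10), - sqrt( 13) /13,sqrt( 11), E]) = [ - 3*sqrt(10 ), - 7, - 1.74, - sqrt( 13)/13, 0, sqrt( 15 )/15, sqrt(13) /13,5/13,0.44, sqrt(2), E, sqrt(10), sqrt ( 11 ), sqrt ( 11), 4, sqrt(17 ), 8,9.93 ]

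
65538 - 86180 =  - 20642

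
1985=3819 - 1834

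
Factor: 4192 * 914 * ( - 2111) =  - 2^6*131^1*457^1*2111^1 = - 8088271168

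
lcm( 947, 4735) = 4735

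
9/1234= 9/1234 = 0.01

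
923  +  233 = 1156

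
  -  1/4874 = - 1/4874=-0.00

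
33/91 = 33/91 = 0.36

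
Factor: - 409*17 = -17^1*409^1 = -6953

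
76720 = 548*140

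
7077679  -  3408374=3669305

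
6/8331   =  2/2777 = 0.00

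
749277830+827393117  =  1576670947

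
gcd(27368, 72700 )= 4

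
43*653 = 28079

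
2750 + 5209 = 7959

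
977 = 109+868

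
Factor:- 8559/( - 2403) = 89^( - 1)*317^1 = 317/89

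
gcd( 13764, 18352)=4588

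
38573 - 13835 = 24738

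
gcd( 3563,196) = 7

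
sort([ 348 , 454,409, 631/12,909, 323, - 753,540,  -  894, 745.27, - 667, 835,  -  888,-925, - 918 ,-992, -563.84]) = [ - 992, - 925, - 918,- 894  ,-888, - 753, - 667, - 563.84, 631/12, 323,348, 409, 454,540 , 745.27, 835,909]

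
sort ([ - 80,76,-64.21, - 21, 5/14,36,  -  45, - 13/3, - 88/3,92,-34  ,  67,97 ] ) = [ - 80, - 64.21,-45, - 34, - 88/3, - 21, - 13/3, 5/14,36,67,76, 92,97] 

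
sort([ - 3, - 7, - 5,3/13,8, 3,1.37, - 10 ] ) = [ - 10,-7, -5, - 3,3/13, 1.37,3,8 ] 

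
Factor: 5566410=2^1*3^2*5^1*127^1*487^1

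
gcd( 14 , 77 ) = 7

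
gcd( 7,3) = 1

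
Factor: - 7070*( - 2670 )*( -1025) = - 19348822500=- 2^2*3^1*5^4*7^1*41^1*89^1*101^1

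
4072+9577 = 13649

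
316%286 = 30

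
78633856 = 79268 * 992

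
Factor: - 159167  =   - 159167^1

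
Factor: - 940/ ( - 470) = 2^1 =2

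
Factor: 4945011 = 3^1*17^1*47^1*2063^1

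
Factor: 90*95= 8550 = 2^1*3^2*5^2*19^1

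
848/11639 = 848/11639  =  0.07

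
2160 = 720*3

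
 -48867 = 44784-93651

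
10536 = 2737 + 7799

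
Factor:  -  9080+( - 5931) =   -  17^1*883^1 = -15011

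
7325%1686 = 581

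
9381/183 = 51 + 16/61 =51.26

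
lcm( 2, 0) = 0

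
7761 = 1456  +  6305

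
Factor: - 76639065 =-3^1*5^1 * 19^1*268909^1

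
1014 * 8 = 8112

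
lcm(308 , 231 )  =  924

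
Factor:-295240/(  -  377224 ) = 605/773 = 5^1*11^2*773^( - 1) 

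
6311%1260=11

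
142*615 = 87330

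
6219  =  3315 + 2904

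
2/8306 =1/4153 = 0.00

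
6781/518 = 13+47/518 =13.09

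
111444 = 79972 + 31472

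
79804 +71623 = 151427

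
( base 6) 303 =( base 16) 6F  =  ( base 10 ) 111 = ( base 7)216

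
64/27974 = 32/13987 = 0.00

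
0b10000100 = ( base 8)204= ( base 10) 132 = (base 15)8C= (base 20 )6C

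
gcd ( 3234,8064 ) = 42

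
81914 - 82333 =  - 419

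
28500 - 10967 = 17533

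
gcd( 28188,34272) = 36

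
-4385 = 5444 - 9829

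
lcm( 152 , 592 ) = 11248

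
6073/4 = 6073/4 = 1518.25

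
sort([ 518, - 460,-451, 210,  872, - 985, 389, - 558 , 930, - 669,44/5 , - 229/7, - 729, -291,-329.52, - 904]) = [ - 985, - 904, - 729, - 669, - 558, - 460, - 451, - 329.52, - 291 , - 229/7 , 44/5, 210,389,518, 872,930 ] 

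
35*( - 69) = -2415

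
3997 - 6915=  - 2918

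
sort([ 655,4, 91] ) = [ 4,91, 655 ]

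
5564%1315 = 304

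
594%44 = 22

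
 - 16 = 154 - 170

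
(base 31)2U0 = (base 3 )10220122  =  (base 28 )3ho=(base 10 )2852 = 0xb24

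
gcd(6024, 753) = 753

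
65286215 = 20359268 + 44926947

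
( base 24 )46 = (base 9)123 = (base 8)146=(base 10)102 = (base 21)4i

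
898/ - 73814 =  -449/36907 = - 0.01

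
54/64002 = 9/10667 = 0.00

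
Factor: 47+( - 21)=26=2^1*13^1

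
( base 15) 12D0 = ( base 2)111110110100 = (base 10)4020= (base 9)5456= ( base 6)30340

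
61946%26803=8340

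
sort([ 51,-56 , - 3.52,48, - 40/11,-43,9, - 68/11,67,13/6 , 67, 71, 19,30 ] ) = [  -  56, - 43, - 68/11, - 40/11,  -  3.52,  13/6,9,  19, 30, 48,51 , 67,  67,71]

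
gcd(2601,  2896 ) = 1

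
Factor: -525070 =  - 2^1*5^1*7^1 * 13^1*577^1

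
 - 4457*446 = -1987822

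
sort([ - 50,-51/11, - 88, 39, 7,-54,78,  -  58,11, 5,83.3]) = [ - 88,-58, - 54, - 50, - 51/11, 5,7,  11 , 39, 78,83.3]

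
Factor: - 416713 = - 11^1 *43^1*881^1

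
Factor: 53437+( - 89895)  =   - 2^1*18229^1 = - 36458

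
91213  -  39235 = 51978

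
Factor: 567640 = 2^3 * 5^1*23^1*617^1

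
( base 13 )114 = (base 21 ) 8I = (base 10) 186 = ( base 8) 272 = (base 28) 6i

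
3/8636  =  3/8636 = 0.00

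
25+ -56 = - 31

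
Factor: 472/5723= 2^3*97^(-1 )=8/97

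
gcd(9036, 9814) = 2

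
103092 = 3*34364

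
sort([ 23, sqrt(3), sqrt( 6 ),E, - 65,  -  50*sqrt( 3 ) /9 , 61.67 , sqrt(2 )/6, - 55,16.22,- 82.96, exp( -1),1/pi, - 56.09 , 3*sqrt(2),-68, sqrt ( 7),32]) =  [  -  82.96, - 68, - 65, - 56.09, - 55,  -  50*sqrt( 3)/9 , sqrt (2) /6, 1/pi, exp( - 1),sqrt( 3 ),sqrt( 6), sqrt( 7), E, 3*sqrt(2 ),16.22, 23, 32, 61.67]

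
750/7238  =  375/3619 = 0.10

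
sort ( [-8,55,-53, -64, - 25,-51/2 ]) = [ - 64, - 53,-51/2, - 25, - 8,55]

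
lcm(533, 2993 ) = 38909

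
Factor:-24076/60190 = -2^1*5^( - 1) = - 2/5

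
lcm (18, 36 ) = 36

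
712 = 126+586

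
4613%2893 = 1720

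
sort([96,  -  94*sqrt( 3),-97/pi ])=[ - 94 * sqrt(3), - 97/pi, 96]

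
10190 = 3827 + 6363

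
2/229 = 2/229 = 0.01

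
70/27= 2 + 16/27 = 2.59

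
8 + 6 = 14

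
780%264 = 252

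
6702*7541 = 50539782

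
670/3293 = 670/3293=0.20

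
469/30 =469/30 = 15.63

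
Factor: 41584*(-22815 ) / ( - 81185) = 2^4*3^3*13^1*23^1*113^1*1249^( - 1) = 14595984/1249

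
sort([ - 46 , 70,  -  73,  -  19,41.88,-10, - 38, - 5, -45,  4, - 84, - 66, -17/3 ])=[ - 84,-73 , - 66 ,-46, - 45, - 38,-19, - 10, - 17/3, - 5, 4 , 41.88, 70]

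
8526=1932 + 6594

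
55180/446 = 27590/223=123.72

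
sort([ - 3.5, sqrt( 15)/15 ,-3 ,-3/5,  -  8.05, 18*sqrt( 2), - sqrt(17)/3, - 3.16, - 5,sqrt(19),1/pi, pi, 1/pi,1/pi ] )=[-8.05, - 5, - 3.5, - 3.16,-3 , - sqrt( 17)/3,-3/5 , sqrt(  15 )/15, 1/pi, 1/pi, 1/pi, pi, sqrt( 19), 18*sqrt( 2 ) ]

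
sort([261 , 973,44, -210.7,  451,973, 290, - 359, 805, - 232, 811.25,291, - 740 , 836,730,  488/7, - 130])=[ - 740, - 359, - 232, - 210.7,- 130,44,488/7, 261,290, 291,451,730,805,811.25,836,973,973 ]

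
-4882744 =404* ( - 12086 ) 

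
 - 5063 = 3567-8630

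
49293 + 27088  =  76381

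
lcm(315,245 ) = 2205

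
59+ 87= 146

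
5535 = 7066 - 1531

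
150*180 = 27000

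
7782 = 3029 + 4753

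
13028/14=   6514/7 = 930.57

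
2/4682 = 1/2341=0.00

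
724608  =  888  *816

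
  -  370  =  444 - 814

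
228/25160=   57/6290 = 0.01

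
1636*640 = 1047040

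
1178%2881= 1178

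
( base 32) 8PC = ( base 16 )232C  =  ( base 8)21454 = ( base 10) 9004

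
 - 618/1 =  - 618 = - 618.00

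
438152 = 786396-348244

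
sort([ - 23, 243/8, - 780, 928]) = [ - 780, -23,243/8,  928 ]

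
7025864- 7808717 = - 782853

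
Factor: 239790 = 2^1*3^1*5^1*7993^1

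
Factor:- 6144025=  - 5^2 * 53^1 *4637^1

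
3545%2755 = 790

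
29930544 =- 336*( - 89079)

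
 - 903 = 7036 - 7939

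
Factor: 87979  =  97^1*907^1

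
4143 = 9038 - 4895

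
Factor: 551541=3^1 * 157^1*1171^1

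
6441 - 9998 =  - 3557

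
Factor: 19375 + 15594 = 11^2*17^2 = 34969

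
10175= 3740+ 6435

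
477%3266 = 477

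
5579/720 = 7 + 539/720 = 7.75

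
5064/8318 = 2532/4159 = 0.61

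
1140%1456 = 1140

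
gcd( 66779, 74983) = 1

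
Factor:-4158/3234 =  -9/7 = -3^2*7^( - 1) 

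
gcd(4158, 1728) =54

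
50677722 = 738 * 68669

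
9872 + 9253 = 19125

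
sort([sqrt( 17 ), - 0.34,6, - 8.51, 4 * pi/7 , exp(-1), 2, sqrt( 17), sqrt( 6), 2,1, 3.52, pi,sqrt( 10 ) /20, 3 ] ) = [ - 8.51, - 0.34 , sqrt( 10) /20, exp ( - 1), 1, 4*pi/7,2,2,sqrt( 6), 3, pi,  3.52,sqrt(17), sqrt( 17), 6]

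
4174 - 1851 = 2323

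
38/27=1 + 11/27  =  1.41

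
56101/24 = 2337 +13/24 = 2337.54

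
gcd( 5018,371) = 1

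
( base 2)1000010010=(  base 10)530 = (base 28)IQ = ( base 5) 4110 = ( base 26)KA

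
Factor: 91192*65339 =2^3*223^1*293^1*11399^1 = 5958394088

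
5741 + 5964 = 11705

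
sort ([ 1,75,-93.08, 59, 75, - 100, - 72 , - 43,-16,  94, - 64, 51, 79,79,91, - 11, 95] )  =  [ - 100, - 93.08, -72, -64, - 43, - 16, - 11, 1, 51, 59, 75, 75, 79, 79, 91,94,95 ]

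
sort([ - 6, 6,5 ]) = [ - 6,5, 6 ]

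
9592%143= 11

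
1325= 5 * 265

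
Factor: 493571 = 13^1*  37967^1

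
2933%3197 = 2933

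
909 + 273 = 1182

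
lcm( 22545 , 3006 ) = 45090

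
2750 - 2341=409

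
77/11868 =77/11868 =0.01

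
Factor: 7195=5^1*1439^1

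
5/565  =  1/113 = 0.01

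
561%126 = 57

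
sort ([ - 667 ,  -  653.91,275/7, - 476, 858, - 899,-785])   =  [ - 899, - 785 , - 667, - 653.91, - 476, 275/7, 858]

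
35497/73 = 486+ 19/73 = 486.26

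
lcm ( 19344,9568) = 889824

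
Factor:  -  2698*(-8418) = 2^2*3^1 *19^1*23^1*61^1*71^1 = 22711764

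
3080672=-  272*( - 11326 )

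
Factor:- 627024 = - 2^4*3^1*13063^1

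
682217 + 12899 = 695116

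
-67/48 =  - 2 + 29/48=   - 1.40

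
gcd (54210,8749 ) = 13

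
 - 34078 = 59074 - 93152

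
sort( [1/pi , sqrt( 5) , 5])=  [ 1/pi, sqrt ( 5 ),5] 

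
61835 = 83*745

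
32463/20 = 32463/20 = 1623.15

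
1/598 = 1/598 = 0.00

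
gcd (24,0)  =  24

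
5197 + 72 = 5269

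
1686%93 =12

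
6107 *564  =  3444348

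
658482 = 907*726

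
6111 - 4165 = 1946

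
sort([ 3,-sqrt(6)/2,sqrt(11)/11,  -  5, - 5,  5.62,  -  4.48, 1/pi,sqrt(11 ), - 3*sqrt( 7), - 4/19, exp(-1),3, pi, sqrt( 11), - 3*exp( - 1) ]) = [ - 3*sqrt( 7 ), - 5, - 5,-4.48, - sqrt(6) /2,  -  3  *  exp( - 1 ), - 4/19,sqrt(11 )/11, 1/pi,exp(-1 ),3, 3 , pi, sqrt(11),sqrt( 11 ),5.62] 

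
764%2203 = 764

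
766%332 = 102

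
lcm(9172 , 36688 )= 36688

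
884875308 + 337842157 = 1222717465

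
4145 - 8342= - 4197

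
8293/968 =8293/968= 8.57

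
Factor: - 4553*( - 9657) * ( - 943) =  - 41462126703 = - 3^2*23^1*29^2*37^1 *41^1 * 157^1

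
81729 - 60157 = 21572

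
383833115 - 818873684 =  - 435040569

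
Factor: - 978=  - 2^1 *3^1*163^1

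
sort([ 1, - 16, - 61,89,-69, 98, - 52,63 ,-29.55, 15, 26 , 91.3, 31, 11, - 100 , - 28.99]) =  [ - 100, - 69,  -  61, - 52, - 29.55, - 28.99 ,  -  16,1,11, 15, 26,31, 63,89,91.3  ,  98]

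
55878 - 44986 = 10892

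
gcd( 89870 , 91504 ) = 1634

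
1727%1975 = 1727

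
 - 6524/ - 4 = 1631/1 = 1631.00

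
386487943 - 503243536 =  - 116755593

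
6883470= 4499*1530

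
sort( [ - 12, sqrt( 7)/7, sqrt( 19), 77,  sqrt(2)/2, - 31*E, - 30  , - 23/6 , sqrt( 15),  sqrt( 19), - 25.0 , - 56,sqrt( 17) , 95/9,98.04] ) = [ - 31*E, - 56, - 30, - 25.0,- 12, -23/6,  sqrt( 7 )/7, sqrt( 2) /2, sqrt( 15),sqrt( 17),sqrt (19 ),  sqrt(19 ), 95/9, 77,98.04]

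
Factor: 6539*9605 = 62807095 =5^1*13^1*17^1*113^1*503^1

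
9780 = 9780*1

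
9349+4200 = 13549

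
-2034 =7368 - 9402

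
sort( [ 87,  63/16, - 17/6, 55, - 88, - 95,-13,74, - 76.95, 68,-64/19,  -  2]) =[ - 95,  -  88, - 76.95, - 13,-64/19, - 17/6,-2,63/16,55, 68, 74, 87]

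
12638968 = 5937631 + 6701337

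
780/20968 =195/5242 = 0.04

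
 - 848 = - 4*212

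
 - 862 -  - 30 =  -  832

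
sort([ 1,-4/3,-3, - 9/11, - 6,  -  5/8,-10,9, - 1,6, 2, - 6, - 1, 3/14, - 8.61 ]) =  [-10, - 8.61, - 6, - 6 , - 3, - 4/3, - 1,- 1, - 9/11, - 5/8,3/14, 1 , 2, 6, 9]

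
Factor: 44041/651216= 2^ ( - 4 ) * 3^( - 1)*  13567^( - 1 )*44041^1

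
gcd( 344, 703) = 1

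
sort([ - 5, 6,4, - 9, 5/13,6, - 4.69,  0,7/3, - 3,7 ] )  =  [ - 9, - 5, - 4.69, - 3, 0,  5/13,7/3, 4 , 6, 6, 7]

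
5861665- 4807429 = 1054236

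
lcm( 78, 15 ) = 390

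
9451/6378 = 1 + 3073/6378 =1.48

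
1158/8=144 + 3/4 =144.75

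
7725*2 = 15450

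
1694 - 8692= - 6998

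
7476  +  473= 7949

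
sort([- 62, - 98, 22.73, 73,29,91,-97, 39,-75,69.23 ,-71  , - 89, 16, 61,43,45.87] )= [ - 98, - 97, - 89 , - 75, - 71, - 62,16,22.73,29,39,43, 45.87,61,69.23,  73,91 ]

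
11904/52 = 2976/13 = 228.92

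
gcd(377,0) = 377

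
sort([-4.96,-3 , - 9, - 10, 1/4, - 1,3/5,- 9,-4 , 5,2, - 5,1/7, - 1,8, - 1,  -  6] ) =[ - 10, - 9, - 9,-6, - 5, - 4.96,-4  ,-3, - 1,- 1, - 1,1/7,1/4,3/5,  2, 5,8] 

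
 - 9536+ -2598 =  - 12134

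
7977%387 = 237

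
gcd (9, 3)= 3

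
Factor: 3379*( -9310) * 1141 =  - 35894137090 = - 2^1*5^1 * 7^3*19^1*31^1 * 109^1*163^1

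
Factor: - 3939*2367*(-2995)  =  3^3*5^1*13^1 * 101^1*263^1 * 599^1  =  27924220935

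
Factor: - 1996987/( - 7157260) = 2^( - 2)*5^ (-1) * 11^ ( - 1)*41^1*53^1*919^1*32533^( - 1 )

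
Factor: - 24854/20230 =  - 5^( - 1 ) * 7^( - 1) * 43^1  =  - 43/35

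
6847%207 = 16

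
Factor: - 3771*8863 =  - 3^2*419^1 * 8863^1=- 33422373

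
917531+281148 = 1198679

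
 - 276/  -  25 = 276/25 = 11.04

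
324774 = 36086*9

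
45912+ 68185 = 114097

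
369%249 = 120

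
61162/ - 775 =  - 79+ 63/775=-78.92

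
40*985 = 39400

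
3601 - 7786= -4185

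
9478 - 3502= 5976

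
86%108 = 86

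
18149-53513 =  - 35364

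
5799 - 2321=3478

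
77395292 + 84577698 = 161972990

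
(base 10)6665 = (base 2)1101000001001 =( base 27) 93N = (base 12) 3a35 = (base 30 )7C5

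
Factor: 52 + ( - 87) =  - 5^1 * 7^1 =-35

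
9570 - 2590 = 6980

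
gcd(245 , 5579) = 7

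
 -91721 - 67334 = -159055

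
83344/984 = 10418/123 = 84.70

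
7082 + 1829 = 8911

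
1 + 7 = 8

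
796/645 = 1 + 151/645 = 1.23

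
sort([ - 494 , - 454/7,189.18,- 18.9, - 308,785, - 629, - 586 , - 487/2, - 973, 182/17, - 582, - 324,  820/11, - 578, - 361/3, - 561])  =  [  -  973 ,-629, - 586, - 582, - 578, - 561, - 494, - 324, - 308, - 487/2, -361/3, - 454/7, - 18.9,182/17,820/11,189.18, 785] 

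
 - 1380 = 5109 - 6489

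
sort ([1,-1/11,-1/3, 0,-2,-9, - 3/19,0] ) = [-9,  -  2,-1/3,  -  3/19,-1/11, 0, 0, 1]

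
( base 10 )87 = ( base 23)3I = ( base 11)7a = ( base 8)127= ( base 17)52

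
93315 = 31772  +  61543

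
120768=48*2516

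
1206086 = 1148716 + 57370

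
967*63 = 60921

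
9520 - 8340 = 1180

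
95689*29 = 2774981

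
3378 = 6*563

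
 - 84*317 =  - 26628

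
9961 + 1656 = 11617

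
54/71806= 27/35903 = 0.00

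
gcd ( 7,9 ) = 1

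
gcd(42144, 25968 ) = 48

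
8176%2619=319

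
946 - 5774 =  - 4828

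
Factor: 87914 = 2^1 * 113^1*389^1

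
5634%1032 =474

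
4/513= 4/513 = 0.01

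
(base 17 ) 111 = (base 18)H1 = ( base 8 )463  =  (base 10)307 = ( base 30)A7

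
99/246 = 33/82 = 0.40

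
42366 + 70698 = 113064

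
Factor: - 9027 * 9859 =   -  88997193 =- 3^2 * 17^1*59^1*9859^1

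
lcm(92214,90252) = 4241844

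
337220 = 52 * 6485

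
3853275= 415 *9285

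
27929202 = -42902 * (-651 )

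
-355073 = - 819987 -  - 464914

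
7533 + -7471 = 62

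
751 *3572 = 2682572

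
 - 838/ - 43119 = 838/43119   =  0.02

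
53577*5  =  267885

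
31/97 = 31/97=0.32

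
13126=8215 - -4911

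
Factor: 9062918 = 2^1*877^1*5167^1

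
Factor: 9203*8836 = 2^2* 47^2 *9203^1 = 81317708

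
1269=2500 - 1231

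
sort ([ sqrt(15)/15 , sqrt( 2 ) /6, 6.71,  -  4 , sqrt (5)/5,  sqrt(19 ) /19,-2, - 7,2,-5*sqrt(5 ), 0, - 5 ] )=[- 5*sqrt ( 5 ), -7,-5, - 4,-2,0, sqrt( 19) /19,sqrt(2)/6, sqrt(15)/15, sqrt( 5) /5, 2, 6.71] 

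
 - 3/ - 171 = 1/57 = 0.02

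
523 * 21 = 10983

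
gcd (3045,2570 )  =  5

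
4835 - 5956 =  - 1121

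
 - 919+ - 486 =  - 1405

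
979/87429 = 979/87429 = 0.01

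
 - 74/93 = - 1+19/93  =  - 0.80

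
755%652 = 103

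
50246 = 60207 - 9961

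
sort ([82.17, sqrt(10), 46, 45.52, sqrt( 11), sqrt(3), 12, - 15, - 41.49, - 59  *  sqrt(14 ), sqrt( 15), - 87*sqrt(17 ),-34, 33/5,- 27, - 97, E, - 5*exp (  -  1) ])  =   [  -  87*sqrt( 17), - 59* sqrt(14 ), - 97,-41.49, - 34, - 27, - 15, - 5*exp( - 1), sqrt( 3 ), E,sqrt( 10),  sqrt(11),  sqrt( 15 ),33/5,  12,45.52,46, 82.17]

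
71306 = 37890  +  33416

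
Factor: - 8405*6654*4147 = -231928729890  =  - 2^1*3^1*5^1*11^1*13^1*29^1*41^2*1109^1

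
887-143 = 744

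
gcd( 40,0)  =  40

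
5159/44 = 117 + 1/4 = 117.25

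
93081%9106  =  2021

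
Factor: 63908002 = 2^1*31954001^1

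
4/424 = 1/106 = 0.01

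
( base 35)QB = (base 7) 2454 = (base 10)921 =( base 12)649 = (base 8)1631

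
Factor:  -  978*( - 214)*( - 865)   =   - 181037580 = - 2^2*3^1*5^1*107^1*163^1*173^1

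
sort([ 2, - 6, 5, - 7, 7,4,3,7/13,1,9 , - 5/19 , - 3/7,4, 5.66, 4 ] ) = [ - 7,-6, - 3/7, - 5/19, 7/13  ,  1 , 2,3,4,4,4,5, 5.66,7,9]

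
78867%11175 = 642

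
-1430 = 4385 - 5815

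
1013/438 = 2 + 137/438 = 2.31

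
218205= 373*585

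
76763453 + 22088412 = 98851865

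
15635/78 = 200  +  35/78 = 200.45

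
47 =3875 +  - 3828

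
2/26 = 1/13 = 0.08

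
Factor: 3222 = 2^1*3^2*179^1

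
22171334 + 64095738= 86267072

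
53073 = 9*5897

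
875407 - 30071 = 845336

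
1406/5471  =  1406/5471 = 0.26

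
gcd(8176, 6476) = 4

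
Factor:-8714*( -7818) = 68126052 = 2^2 *3^1*1303^1*4357^1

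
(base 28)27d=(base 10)1777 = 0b11011110001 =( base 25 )2L2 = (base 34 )1I9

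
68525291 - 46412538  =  22112753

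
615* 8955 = 5507325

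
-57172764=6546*( - 8734) 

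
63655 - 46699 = 16956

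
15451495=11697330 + 3754165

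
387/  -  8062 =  - 387/8062  =  -0.05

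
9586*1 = 9586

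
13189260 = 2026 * 6510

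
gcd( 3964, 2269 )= 1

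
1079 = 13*83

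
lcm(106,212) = 212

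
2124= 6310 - 4186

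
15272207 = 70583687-55311480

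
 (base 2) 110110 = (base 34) 1K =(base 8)66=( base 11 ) 4a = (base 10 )54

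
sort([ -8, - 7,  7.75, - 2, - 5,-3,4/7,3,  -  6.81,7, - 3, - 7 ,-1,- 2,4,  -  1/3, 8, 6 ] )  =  [ - 8, - 7,-7,-6.81, - 5, - 3,-3,-2 , - 2 ,-1 , - 1/3, 4/7,3,4,6,7,  7.75,8] 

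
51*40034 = 2041734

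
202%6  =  4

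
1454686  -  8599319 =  - 7144633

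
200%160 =40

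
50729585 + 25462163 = 76191748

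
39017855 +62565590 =101583445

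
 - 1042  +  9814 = 8772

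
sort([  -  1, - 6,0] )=[-6, - 1, 0] 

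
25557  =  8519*3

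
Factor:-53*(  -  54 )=2862=2^1*3^3*53^1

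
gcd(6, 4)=2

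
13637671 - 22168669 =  - 8530998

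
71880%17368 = 2408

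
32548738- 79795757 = - 47247019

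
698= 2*349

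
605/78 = 605/78=7.76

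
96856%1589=1516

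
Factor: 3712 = 2^7*29^1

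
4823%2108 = 607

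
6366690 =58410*109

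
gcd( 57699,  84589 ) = 1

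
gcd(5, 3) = 1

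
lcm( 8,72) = 72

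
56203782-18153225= 38050557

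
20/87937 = 20/87937 =0.00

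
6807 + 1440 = 8247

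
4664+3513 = 8177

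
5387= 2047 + 3340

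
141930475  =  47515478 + 94414997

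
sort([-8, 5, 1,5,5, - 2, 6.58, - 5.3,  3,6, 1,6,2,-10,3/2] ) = [ - 10,  -  8, - 5.3, -2, 1,1,  3/2,2,3,5,5,5,6,  6, 6.58]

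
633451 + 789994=1423445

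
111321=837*133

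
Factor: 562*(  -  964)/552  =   - 67721/69 = - 3^(-1 )*23^( - 1) * 241^1 * 281^1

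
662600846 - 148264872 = 514335974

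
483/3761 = 483/3761 = 0.13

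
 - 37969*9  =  -341721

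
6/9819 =2/3273 = 0.00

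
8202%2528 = 618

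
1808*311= 562288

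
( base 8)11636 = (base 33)4K6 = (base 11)3856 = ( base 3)20220000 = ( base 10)5022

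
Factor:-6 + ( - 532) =  -  538=- 2^1*269^1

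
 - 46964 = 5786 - 52750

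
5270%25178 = 5270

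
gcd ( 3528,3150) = 126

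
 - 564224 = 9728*(-58) 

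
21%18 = 3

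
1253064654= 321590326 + 931474328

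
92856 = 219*424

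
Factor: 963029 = 461^1*2089^1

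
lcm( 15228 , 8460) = 76140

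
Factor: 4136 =2^3*11^1*47^1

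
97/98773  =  97/98773 = 0.00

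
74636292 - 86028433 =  - 11392141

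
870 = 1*870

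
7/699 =7/699= 0.01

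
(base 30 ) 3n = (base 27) 45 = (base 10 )113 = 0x71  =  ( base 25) 4D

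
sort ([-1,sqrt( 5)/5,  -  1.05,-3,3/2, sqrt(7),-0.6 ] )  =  [ - 3, - 1.05 , - 1, - 0.6,sqrt(5 )/5,3/2,sqrt (7 )]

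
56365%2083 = 124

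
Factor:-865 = -5^1*173^1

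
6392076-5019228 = 1372848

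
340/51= 20/3  =  6.67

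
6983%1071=557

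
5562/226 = 2781/113= 24.61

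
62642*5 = 313210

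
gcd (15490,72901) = 1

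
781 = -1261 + 2042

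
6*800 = 4800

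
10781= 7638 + 3143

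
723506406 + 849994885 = 1573501291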